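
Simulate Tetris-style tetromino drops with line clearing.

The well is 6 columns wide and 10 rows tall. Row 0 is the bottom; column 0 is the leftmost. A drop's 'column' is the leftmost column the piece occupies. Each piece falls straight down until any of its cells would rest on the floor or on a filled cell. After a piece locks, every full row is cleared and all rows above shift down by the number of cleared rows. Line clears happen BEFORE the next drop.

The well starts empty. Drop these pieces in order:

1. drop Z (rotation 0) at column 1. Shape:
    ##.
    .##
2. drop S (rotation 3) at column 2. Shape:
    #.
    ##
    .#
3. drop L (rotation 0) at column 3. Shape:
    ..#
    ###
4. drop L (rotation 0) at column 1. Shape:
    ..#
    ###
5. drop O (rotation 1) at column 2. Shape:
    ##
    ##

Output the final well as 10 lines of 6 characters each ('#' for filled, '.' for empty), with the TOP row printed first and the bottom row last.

Answer: ......
......
..##..
..##..
...#..
.###.#
..####
..##..
.###..
..##..

Derivation:
Drop 1: Z rot0 at col 1 lands with bottom-row=0; cleared 0 line(s) (total 0); column heights now [0 2 2 1 0 0], max=2
Drop 2: S rot3 at col 2 lands with bottom-row=1; cleared 0 line(s) (total 0); column heights now [0 2 4 3 0 0], max=4
Drop 3: L rot0 at col 3 lands with bottom-row=3; cleared 0 line(s) (total 0); column heights now [0 2 4 4 4 5], max=5
Drop 4: L rot0 at col 1 lands with bottom-row=4; cleared 0 line(s) (total 0); column heights now [0 5 5 6 4 5], max=6
Drop 5: O rot1 at col 2 lands with bottom-row=6; cleared 0 line(s) (total 0); column heights now [0 5 8 8 4 5], max=8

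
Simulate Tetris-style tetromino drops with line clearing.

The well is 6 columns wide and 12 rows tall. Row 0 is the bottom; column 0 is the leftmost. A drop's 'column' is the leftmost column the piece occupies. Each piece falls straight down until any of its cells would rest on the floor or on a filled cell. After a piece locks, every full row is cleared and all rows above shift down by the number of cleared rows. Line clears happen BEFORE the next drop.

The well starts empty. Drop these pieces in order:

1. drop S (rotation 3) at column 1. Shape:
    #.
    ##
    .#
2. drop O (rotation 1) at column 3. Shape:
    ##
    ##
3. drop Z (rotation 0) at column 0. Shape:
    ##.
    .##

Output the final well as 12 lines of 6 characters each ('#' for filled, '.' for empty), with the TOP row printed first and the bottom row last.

Drop 1: S rot3 at col 1 lands with bottom-row=0; cleared 0 line(s) (total 0); column heights now [0 3 2 0 0 0], max=3
Drop 2: O rot1 at col 3 lands with bottom-row=0; cleared 0 line(s) (total 0); column heights now [0 3 2 2 2 0], max=3
Drop 3: Z rot0 at col 0 lands with bottom-row=3; cleared 0 line(s) (total 0); column heights now [5 5 4 2 2 0], max=5

Answer: ......
......
......
......
......
......
......
##....
.##...
.#....
.####.
..###.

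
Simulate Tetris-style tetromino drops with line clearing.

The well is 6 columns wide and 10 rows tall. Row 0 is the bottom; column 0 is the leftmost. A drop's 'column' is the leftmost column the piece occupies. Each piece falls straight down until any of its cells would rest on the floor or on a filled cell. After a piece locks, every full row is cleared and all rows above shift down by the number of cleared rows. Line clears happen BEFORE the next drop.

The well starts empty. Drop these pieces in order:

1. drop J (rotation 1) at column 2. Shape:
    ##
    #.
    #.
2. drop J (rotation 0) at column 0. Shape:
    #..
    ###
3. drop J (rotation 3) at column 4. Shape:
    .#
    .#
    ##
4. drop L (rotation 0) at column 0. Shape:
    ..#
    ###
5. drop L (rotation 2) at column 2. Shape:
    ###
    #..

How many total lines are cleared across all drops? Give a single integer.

Drop 1: J rot1 at col 2 lands with bottom-row=0; cleared 0 line(s) (total 0); column heights now [0 0 3 3 0 0], max=3
Drop 2: J rot0 at col 0 lands with bottom-row=3; cleared 0 line(s) (total 0); column heights now [5 4 4 3 0 0], max=5
Drop 3: J rot3 at col 4 lands with bottom-row=0; cleared 0 line(s) (total 0); column heights now [5 4 4 3 1 3], max=5
Drop 4: L rot0 at col 0 lands with bottom-row=5; cleared 0 line(s) (total 0); column heights now [6 6 7 3 1 3], max=7
Drop 5: L rot2 at col 2 lands with bottom-row=7; cleared 0 line(s) (total 0); column heights now [6 6 9 9 9 3], max=9

Answer: 0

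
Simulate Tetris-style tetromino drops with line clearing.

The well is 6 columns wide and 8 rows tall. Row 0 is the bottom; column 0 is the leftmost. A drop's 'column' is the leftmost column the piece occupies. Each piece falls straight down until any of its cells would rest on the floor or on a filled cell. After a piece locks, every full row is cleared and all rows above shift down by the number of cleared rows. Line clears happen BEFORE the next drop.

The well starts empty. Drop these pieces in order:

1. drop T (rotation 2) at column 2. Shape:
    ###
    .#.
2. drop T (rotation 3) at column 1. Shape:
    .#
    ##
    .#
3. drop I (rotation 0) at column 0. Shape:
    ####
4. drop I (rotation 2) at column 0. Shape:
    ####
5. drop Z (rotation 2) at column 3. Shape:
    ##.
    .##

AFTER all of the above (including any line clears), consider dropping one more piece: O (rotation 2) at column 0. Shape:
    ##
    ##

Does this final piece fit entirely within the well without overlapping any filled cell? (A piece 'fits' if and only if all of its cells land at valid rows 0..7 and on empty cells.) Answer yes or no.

Answer: yes

Derivation:
Drop 1: T rot2 at col 2 lands with bottom-row=0; cleared 0 line(s) (total 0); column heights now [0 0 2 2 2 0], max=2
Drop 2: T rot3 at col 1 lands with bottom-row=2; cleared 0 line(s) (total 0); column heights now [0 4 5 2 2 0], max=5
Drop 3: I rot0 at col 0 lands with bottom-row=5; cleared 0 line(s) (total 0); column heights now [6 6 6 6 2 0], max=6
Drop 4: I rot2 at col 0 lands with bottom-row=6; cleared 0 line(s) (total 0); column heights now [7 7 7 7 2 0], max=7
Drop 5: Z rot2 at col 3 lands with bottom-row=6; cleared 1 line(s) (total 1); column heights now [6 6 6 7 7 0], max=7
Test piece O rot2 at col 0 (width 2): heights before test = [6 6 6 7 7 0]; fits = True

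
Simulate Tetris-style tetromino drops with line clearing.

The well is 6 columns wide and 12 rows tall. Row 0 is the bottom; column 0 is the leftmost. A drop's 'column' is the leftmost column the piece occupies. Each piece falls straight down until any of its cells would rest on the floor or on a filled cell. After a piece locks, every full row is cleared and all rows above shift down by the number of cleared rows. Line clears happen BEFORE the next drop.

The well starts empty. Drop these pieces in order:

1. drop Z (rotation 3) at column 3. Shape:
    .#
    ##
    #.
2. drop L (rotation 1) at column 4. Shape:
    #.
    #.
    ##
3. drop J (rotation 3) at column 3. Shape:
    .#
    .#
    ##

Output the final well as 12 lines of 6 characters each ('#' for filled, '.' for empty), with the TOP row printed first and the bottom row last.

Drop 1: Z rot3 at col 3 lands with bottom-row=0; cleared 0 line(s) (total 0); column heights now [0 0 0 2 3 0], max=3
Drop 2: L rot1 at col 4 lands with bottom-row=3; cleared 0 line(s) (total 0); column heights now [0 0 0 2 6 4], max=6
Drop 3: J rot3 at col 3 lands with bottom-row=6; cleared 0 line(s) (total 0); column heights now [0 0 0 7 9 4], max=9

Answer: ......
......
......
....#.
....#.
...##.
....#.
....#.
....##
....#.
...##.
...#..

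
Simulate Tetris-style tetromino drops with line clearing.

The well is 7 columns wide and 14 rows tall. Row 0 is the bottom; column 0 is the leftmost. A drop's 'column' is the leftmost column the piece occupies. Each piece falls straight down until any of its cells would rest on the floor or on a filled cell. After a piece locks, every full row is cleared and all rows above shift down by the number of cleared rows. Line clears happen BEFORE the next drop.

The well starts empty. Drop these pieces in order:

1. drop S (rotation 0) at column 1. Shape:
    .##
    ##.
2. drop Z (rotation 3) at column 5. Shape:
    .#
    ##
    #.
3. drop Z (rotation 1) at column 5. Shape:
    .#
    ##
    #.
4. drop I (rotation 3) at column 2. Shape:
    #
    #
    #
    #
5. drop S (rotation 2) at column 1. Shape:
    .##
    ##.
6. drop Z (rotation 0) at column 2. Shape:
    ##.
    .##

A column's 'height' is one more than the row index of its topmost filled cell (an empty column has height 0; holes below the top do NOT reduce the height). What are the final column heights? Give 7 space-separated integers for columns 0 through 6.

Drop 1: S rot0 at col 1 lands with bottom-row=0; cleared 0 line(s) (total 0); column heights now [0 1 2 2 0 0 0], max=2
Drop 2: Z rot3 at col 5 lands with bottom-row=0; cleared 0 line(s) (total 0); column heights now [0 1 2 2 0 2 3], max=3
Drop 3: Z rot1 at col 5 lands with bottom-row=2; cleared 0 line(s) (total 0); column heights now [0 1 2 2 0 4 5], max=5
Drop 4: I rot3 at col 2 lands with bottom-row=2; cleared 0 line(s) (total 0); column heights now [0 1 6 2 0 4 5], max=6
Drop 5: S rot2 at col 1 lands with bottom-row=6; cleared 0 line(s) (total 0); column heights now [0 7 8 8 0 4 5], max=8
Drop 6: Z rot0 at col 2 lands with bottom-row=8; cleared 0 line(s) (total 0); column heights now [0 7 10 10 9 4 5], max=10

Answer: 0 7 10 10 9 4 5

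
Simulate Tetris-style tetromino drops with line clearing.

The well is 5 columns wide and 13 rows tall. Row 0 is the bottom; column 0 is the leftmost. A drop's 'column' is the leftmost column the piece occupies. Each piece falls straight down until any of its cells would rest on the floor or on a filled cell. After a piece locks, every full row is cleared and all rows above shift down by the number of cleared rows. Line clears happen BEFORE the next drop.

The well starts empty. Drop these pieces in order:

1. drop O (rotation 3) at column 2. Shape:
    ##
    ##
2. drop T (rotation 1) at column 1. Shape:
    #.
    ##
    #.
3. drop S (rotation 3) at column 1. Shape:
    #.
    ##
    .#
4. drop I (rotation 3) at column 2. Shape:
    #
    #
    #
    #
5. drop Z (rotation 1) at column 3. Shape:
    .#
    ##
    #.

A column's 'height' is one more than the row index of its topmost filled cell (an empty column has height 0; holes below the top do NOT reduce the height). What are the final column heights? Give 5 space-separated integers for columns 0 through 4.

Drop 1: O rot3 at col 2 lands with bottom-row=0; cleared 0 line(s) (total 0); column heights now [0 0 2 2 0], max=2
Drop 2: T rot1 at col 1 lands with bottom-row=1; cleared 0 line(s) (total 0); column heights now [0 4 3 2 0], max=4
Drop 3: S rot3 at col 1 lands with bottom-row=3; cleared 0 line(s) (total 0); column heights now [0 6 5 2 0], max=6
Drop 4: I rot3 at col 2 lands with bottom-row=5; cleared 0 line(s) (total 0); column heights now [0 6 9 2 0], max=9
Drop 5: Z rot1 at col 3 lands with bottom-row=2; cleared 0 line(s) (total 0); column heights now [0 6 9 4 5], max=9

Answer: 0 6 9 4 5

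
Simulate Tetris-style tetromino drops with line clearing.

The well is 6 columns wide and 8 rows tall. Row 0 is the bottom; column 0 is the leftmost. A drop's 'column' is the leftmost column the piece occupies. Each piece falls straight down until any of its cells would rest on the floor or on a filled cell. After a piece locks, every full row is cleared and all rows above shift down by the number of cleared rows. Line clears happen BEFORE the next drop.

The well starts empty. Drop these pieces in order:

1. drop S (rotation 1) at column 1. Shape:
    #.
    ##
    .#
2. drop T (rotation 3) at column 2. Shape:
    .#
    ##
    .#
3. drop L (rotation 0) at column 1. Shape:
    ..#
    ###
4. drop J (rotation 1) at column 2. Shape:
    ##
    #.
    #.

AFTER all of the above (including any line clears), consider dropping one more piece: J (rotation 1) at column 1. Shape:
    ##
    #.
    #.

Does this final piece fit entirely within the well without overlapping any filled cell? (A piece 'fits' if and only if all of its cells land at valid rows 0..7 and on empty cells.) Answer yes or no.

Drop 1: S rot1 at col 1 lands with bottom-row=0; cleared 0 line(s) (total 0); column heights now [0 3 2 0 0 0], max=3
Drop 2: T rot3 at col 2 lands with bottom-row=1; cleared 0 line(s) (total 0); column heights now [0 3 3 4 0 0], max=4
Drop 3: L rot0 at col 1 lands with bottom-row=4; cleared 0 line(s) (total 0); column heights now [0 5 5 6 0 0], max=6
Drop 4: J rot1 at col 2 lands with bottom-row=5; cleared 0 line(s) (total 0); column heights now [0 5 8 8 0 0], max=8
Test piece J rot1 at col 1 (width 2): heights before test = [0 5 8 8 0 0]; fits = False

Answer: no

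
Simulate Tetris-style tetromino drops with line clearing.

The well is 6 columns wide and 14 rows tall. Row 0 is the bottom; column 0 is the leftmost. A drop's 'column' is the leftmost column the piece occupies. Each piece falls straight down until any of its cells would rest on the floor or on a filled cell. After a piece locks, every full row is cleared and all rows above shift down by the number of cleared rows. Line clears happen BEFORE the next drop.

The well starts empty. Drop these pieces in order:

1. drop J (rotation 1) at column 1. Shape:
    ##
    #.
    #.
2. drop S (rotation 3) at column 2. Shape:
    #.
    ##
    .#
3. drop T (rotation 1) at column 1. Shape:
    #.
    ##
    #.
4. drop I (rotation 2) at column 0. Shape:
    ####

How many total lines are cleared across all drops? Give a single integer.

Drop 1: J rot1 at col 1 lands with bottom-row=0; cleared 0 line(s) (total 0); column heights now [0 3 3 0 0 0], max=3
Drop 2: S rot3 at col 2 lands with bottom-row=2; cleared 0 line(s) (total 0); column heights now [0 3 5 4 0 0], max=5
Drop 3: T rot1 at col 1 lands with bottom-row=4; cleared 0 line(s) (total 0); column heights now [0 7 6 4 0 0], max=7
Drop 4: I rot2 at col 0 lands with bottom-row=7; cleared 0 line(s) (total 0); column heights now [8 8 8 8 0 0], max=8

Answer: 0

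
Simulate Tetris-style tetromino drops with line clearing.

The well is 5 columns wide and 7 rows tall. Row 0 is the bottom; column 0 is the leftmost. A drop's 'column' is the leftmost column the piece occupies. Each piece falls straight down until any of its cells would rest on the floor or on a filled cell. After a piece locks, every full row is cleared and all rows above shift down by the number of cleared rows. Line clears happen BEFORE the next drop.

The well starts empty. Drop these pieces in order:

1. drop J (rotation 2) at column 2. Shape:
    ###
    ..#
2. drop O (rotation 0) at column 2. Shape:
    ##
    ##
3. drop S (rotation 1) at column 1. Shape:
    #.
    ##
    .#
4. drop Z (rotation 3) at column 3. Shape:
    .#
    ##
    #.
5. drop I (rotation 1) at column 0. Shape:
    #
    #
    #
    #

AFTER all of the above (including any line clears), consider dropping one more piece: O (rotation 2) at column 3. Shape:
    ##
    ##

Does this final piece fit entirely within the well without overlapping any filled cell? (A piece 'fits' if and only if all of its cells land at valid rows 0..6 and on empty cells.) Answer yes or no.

Answer: no

Derivation:
Drop 1: J rot2 at col 2 lands with bottom-row=0; cleared 0 line(s) (total 0); column heights now [0 0 2 2 2], max=2
Drop 2: O rot0 at col 2 lands with bottom-row=2; cleared 0 line(s) (total 0); column heights now [0 0 4 4 2], max=4
Drop 3: S rot1 at col 1 lands with bottom-row=4; cleared 0 line(s) (total 0); column heights now [0 7 6 4 2], max=7
Drop 4: Z rot3 at col 3 lands with bottom-row=4; cleared 0 line(s) (total 0); column heights now [0 7 6 6 7], max=7
Drop 5: I rot1 at col 0 lands with bottom-row=0; cleared 0 line(s) (total 0); column heights now [4 7 6 6 7], max=7
Test piece O rot2 at col 3 (width 2): heights before test = [4 7 6 6 7]; fits = False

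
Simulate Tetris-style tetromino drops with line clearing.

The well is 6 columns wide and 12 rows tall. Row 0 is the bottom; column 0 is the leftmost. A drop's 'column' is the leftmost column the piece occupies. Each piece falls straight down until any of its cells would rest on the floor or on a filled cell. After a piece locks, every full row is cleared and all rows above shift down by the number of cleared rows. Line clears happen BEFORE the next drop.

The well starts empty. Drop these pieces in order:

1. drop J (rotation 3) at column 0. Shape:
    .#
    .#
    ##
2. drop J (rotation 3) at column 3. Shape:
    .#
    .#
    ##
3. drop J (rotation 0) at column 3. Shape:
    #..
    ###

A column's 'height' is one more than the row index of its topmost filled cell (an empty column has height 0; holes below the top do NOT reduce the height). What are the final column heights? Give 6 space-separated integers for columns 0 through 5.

Drop 1: J rot3 at col 0 lands with bottom-row=0; cleared 0 line(s) (total 0); column heights now [1 3 0 0 0 0], max=3
Drop 2: J rot3 at col 3 lands with bottom-row=0; cleared 0 line(s) (total 0); column heights now [1 3 0 1 3 0], max=3
Drop 3: J rot0 at col 3 lands with bottom-row=3; cleared 0 line(s) (total 0); column heights now [1 3 0 5 4 4], max=5

Answer: 1 3 0 5 4 4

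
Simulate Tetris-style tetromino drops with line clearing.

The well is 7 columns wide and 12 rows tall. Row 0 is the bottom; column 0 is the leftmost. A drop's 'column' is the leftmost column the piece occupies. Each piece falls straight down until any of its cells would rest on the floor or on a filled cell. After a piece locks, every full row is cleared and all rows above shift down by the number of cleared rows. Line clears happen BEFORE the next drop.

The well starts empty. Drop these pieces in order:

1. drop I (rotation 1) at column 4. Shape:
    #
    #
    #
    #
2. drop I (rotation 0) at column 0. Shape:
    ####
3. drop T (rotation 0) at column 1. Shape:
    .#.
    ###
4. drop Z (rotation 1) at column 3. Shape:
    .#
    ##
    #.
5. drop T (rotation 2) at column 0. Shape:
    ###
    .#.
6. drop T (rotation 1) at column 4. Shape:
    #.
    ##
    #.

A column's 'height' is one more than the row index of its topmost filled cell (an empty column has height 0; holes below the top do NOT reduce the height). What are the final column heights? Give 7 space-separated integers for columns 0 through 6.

Answer: 4 4 4 5 9 8 0

Derivation:
Drop 1: I rot1 at col 4 lands with bottom-row=0; cleared 0 line(s) (total 0); column heights now [0 0 0 0 4 0 0], max=4
Drop 2: I rot0 at col 0 lands with bottom-row=0; cleared 0 line(s) (total 0); column heights now [1 1 1 1 4 0 0], max=4
Drop 3: T rot0 at col 1 lands with bottom-row=1; cleared 0 line(s) (total 0); column heights now [1 2 3 2 4 0 0], max=4
Drop 4: Z rot1 at col 3 lands with bottom-row=3; cleared 0 line(s) (total 0); column heights now [1 2 3 5 6 0 0], max=6
Drop 5: T rot2 at col 0 lands with bottom-row=2; cleared 0 line(s) (total 0); column heights now [4 4 4 5 6 0 0], max=6
Drop 6: T rot1 at col 4 lands with bottom-row=6; cleared 0 line(s) (total 0); column heights now [4 4 4 5 9 8 0], max=9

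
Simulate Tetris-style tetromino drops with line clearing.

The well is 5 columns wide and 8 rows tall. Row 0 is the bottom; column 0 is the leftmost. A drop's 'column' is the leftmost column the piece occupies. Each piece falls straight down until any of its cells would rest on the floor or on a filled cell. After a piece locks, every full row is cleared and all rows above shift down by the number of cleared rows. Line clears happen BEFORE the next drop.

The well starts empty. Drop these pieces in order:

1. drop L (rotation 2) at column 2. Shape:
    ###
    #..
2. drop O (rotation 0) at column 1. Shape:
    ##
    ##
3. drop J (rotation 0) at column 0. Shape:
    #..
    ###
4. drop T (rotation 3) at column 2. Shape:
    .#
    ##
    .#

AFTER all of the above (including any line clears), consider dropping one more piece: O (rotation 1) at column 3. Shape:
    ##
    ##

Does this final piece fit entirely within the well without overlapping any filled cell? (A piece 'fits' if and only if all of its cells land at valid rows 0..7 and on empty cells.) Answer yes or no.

Drop 1: L rot2 at col 2 lands with bottom-row=0; cleared 0 line(s) (total 0); column heights now [0 0 2 2 2], max=2
Drop 2: O rot0 at col 1 lands with bottom-row=2; cleared 0 line(s) (total 0); column heights now [0 4 4 2 2], max=4
Drop 3: J rot0 at col 0 lands with bottom-row=4; cleared 0 line(s) (total 0); column heights now [6 5 5 2 2], max=6
Drop 4: T rot3 at col 2 lands with bottom-row=4; cleared 0 line(s) (total 0); column heights now [6 5 6 7 2], max=7
Test piece O rot1 at col 3 (width 2): heights before test = [6 5 6 7 2]; fits = False

Answer: no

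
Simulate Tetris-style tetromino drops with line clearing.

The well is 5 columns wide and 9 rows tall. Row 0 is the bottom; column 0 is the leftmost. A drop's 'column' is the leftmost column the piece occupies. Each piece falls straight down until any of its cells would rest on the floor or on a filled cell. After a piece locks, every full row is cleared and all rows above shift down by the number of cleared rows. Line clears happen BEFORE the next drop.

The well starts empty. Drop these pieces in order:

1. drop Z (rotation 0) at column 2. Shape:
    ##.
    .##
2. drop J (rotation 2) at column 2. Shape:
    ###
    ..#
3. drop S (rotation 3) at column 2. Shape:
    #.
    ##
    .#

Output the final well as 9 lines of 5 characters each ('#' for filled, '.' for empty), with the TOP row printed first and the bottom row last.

Drop 1: Z rot0 at col 2 lands with bottom-row=0; cleared 0 line(s) (total 0); column heights now [0 0 2 2 1], max=2
Drop 2: J rot2 at col 2 lands with bottom-row=1; cleared 0 line(s) (total 0); column heights now [0 0 3 3 3], max=3
Drop 3: S rot3 at col 2 lands with bottom-row=3; cleared 0 line(s) (total 0); column heights now [0 0 6 5 3], max=6

Answer: .....
.....
.....
..#..
..##.
...#.
..###
..###
...##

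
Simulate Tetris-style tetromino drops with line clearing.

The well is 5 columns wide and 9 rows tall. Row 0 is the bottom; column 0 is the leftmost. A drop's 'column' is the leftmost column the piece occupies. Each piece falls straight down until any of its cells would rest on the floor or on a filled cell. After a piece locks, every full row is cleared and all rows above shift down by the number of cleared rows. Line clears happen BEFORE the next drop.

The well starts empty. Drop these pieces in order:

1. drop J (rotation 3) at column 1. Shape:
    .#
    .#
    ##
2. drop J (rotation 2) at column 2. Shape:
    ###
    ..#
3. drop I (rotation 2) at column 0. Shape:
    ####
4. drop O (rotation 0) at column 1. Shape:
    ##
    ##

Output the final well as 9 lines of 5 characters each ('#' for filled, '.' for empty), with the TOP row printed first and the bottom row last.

Answer: .....
.....
.##..
.##..
####.
..###
..#.#
..#..
.##..

Derivation:
Drop 1: J rot3 at col 1 lands with bottom-row=0; cleared 0 line(s) (total 0); column heights now [0 1 3 0 0], max=3
Drop 2: J rot2 at col 2 lands with bottom-row=2; cleared 0 line(s) (total 0); column heights now [0 1 4 4 4], max=4
Drop 3: I rot2 at col 0 lands with bottom-row=4; cleared 0 line(s) (total 0); column heights now [5 5 5 5 4], max=5
Drop 4: O rot0 at col 1 lands with bottom-row=5; cleared 0 line(s) (total 0); column heights now [5 7 7 5 4], max=7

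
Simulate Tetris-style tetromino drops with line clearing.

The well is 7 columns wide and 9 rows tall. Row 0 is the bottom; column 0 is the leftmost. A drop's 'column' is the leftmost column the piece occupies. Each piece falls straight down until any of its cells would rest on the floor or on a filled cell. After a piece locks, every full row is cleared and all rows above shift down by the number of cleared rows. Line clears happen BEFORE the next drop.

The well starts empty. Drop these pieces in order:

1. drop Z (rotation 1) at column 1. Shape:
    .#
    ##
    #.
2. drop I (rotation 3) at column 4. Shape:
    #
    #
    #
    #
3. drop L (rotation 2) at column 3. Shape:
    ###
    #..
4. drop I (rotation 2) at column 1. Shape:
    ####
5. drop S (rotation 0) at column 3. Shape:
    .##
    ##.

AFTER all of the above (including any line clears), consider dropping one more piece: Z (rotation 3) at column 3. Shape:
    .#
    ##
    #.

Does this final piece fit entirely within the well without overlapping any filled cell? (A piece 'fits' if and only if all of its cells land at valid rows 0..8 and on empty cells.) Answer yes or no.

Drop 1: Z rot1 at col 1 lands with bottom-row=0; cleared 0 line(s) (total 0); column heights now [0 2 3 0 0 0 0], max=3
Drop 2: I rot3 at col 4 lands with bottom-row=0; cleared 0 line(s) (total 0); column heights now [0 2 3 0 4 0 0], max=4
Drop 3: L rot2 at col 3 lands with bottom-row=3; cleared 0 line(s) (total 0); column heights now [0 2 3 5 5 5 0], max=5
Drop 4: I rot2 at col 1 lands with bottom-row=5; cleared 0 line(s) (total 0); column heights now [0 6 6 6 6 5 0], max=6
Drop 5: S rot0 at col 3 lands with bottom-row=6; cleared 0 line(s) (total 0); column heights now [0 6 6 7 8 8 0], max=8
Test piece Z rot3 at col 3 (width 2): heights before test = [0 6 6 7 8 8 0]; fits = False

Answer: no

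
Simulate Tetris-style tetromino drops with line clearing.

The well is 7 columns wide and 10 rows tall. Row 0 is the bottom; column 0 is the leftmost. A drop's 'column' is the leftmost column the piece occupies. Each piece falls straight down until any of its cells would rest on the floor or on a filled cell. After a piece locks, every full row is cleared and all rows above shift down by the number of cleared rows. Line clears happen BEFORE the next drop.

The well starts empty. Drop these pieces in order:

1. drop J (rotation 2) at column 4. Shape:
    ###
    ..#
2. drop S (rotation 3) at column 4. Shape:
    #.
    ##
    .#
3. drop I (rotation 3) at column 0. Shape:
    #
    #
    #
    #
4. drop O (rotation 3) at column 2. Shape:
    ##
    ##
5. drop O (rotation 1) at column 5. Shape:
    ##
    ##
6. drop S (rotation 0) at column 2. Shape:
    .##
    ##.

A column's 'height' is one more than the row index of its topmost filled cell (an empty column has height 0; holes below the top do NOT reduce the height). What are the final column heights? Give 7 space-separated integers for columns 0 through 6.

Drop 1: J rot2 at col 4 lands with bottom-row=0; cleared 0 line(s) (total 0); column heights now [0 0 0 0 2 2 2], max=2
Drop 2: S rot3 at col 4 lands with bottom-row=2; cleared 0 line(s) (total 0); column heights now [0 0 0 0 5 4 2], max=5
Drop 3: I rot3 at col 0 lands with bottom-row=0; cleared 0 line(s) (total 0); column heights now [4 0 0 0 5 4 2], max=5
Drop 4: O rot3 at col 2 lands with bottom-row=0; cleared 0 line(s) (total 0); column heights now [4 0 2 2 5 4 2], max=5
Drop 5: O rot1 at col 5 lands with bottom-row=4; cleared 0 line(s) (total 0); column heights now [4 0 2 2 5 6 6], max=6
Drop 6: S rot0 at col 2 lands with bottom-row=4; cleared 0 line(s) (total 0); column heights now [4 0 5 6 6 6 6], max=6

Answer: 4 0 5 6 6 6 6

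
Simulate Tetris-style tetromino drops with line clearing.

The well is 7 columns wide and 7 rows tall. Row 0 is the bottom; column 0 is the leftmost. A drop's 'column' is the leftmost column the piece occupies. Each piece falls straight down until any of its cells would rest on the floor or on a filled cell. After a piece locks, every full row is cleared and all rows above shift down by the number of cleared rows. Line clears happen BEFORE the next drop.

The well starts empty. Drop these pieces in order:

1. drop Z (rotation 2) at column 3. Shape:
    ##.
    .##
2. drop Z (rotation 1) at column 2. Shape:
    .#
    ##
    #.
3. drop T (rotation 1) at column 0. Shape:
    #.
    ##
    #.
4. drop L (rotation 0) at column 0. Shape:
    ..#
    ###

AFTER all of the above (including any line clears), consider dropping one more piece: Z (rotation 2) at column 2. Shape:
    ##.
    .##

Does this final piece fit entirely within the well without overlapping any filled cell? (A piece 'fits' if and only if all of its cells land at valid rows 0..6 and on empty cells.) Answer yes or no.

Answer: yes

Derivation:
Drop 1: Z rot2 at col 3 lands with bottom-row=0; cleared 0 line(s) (total 0); column heights now [0 0 0 2 2 1 0], max=2
Drop 2: Z rot1 at col 2 lands with bottom-row=1; cleared 0 line(s) (total 0); column heights now [0 0 3 4 2 1 0], max=4
Drop 3: T rot1 at col 0 lands with bottom-row=0; cleared 0 line(s) (total 0); column heights now [3 2 3 4 2 1 0], max=4
Drop 4: L rot0 at col 0 lands with bottom-row=3; cleared 0 line(s) (total 0); column heights now [4 4 5 4 2 1 0], max=5
Test piece Z rot2 at col 2 (width 3): heights before test = [4 4 5 4 2 1 0]; fits = True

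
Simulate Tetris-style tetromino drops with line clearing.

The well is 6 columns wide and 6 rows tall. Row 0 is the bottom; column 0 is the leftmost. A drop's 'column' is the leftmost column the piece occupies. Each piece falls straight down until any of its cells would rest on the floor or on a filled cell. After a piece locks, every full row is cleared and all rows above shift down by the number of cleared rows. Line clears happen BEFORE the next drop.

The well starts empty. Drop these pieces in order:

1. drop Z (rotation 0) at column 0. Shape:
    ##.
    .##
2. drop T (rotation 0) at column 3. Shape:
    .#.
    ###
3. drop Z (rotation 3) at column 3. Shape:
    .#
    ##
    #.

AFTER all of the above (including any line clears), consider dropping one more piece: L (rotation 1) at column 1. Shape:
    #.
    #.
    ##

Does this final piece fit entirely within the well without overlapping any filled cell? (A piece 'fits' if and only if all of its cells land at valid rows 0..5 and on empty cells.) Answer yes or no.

Answer: yes

Derivation:
Drop 1: Z rot0 at col 0 lands with bottom-row=0; cleared 0 line(s) (total 0); column heights now [2 2 1 0 0 0], max=2
Drop 2: T rot0 at col 3 lands with bottom-row=0; cleared 0 line(s) (total 0); column heights now [2 2 1 1 2 1], max=2
Drop 3: Z rot3 at col 3 lands with bottom-row=1; cleared 0 line(s) (total 0); column heights now [2 2 1 3 4 1], max=4
Test piece L rot1 at col 1 (width 2): heights before test = [2 2 1 3 4 1]; fits = True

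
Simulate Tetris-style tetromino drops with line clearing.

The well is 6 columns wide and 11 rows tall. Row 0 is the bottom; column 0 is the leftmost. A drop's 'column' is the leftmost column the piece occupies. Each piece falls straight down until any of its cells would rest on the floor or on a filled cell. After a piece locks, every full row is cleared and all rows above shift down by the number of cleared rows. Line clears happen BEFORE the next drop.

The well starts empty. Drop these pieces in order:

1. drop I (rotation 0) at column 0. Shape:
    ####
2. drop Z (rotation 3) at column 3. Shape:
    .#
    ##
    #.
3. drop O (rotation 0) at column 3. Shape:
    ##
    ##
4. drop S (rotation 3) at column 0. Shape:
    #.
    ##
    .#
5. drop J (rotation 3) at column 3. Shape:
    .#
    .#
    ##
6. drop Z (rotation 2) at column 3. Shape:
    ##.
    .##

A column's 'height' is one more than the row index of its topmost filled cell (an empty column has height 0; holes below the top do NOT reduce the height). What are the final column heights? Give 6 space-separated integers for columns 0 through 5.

Drop 1: I rot0 at col 0 lands with bottom-row=0; cleared 0 line(s) (total 0); column heights now [1 1 1 1 0 0], max=1
Drop 2: Z rot3 at col 3 lands with bottom-row=1; cleared 0 line(s) (total 0); column heights now [1 1 1 3 4 0], max=4
Drop 3: O rot0 at col 3 lands with bottom-row=4; cleared 0 line(s) (total 0); column heights now [1 1 1 6 6 0], max=6
Drop 4: S rot3 at col 0 lands with bottom-row=1; cleared 0 line(s) (total 0); column heights now [4 3 1 6 6 0], max=6
Drop 5: J rot3 at col 3 lands with bottom-row=6; cleared 0 line(s) (total 0); column heights now [4 3 1 7 9 0], max=9
Drop 6: Z rot2 at col 3 lands with bottom-row=9; cleared 0 line(s) (total 0); column heights now [4 3 1 11 11 10], max=11

Answer: 4 3 1 11 11 10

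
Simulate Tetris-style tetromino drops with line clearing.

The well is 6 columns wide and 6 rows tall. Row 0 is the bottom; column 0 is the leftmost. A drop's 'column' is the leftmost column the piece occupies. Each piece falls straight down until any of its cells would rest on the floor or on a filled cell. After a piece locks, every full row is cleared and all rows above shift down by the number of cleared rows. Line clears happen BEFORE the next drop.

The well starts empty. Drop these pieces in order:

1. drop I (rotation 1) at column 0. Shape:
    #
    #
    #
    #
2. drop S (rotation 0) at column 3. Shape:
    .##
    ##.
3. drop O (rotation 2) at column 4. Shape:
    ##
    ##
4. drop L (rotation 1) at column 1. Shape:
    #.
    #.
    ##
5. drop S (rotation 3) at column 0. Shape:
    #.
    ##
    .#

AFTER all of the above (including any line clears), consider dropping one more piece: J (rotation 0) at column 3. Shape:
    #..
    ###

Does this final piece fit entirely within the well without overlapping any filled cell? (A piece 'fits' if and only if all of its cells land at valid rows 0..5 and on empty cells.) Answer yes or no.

Answer: yes

Derivation:
Drop 1: I rot1 at col 0 lands with bottom-row=0; cleared 0 line(s) (total 0); column heights now [4 0 0 0 0 0], max=4
Drop 2: S rot0 at col 3 lands with bottom-row=0; cleared 0 line(s) (total 0); column heights now [4 0 0 1 2 2], max=4
Drop 3: O rot2 at col 4 lands with bottom-row=2; cleared 0 line(s) (total 0); column heights now [4 0 0 1 4 4], max=4
Drop 4: L rot1 at col 1 lands with bottom-row=0; cleared 0 line(s) (total 0); column heights now [4 3 1 1 4 4], max=4
Drop 5: S rot3 at col 0 lands with bottom-row=3; cleared 0 line(s) (total 0); column heights now [6 5 1 1 4 4], max=6
Test piece J rot0 at col 3 (width 3): heights before test = [6 5 1 1 4 4]; fits = True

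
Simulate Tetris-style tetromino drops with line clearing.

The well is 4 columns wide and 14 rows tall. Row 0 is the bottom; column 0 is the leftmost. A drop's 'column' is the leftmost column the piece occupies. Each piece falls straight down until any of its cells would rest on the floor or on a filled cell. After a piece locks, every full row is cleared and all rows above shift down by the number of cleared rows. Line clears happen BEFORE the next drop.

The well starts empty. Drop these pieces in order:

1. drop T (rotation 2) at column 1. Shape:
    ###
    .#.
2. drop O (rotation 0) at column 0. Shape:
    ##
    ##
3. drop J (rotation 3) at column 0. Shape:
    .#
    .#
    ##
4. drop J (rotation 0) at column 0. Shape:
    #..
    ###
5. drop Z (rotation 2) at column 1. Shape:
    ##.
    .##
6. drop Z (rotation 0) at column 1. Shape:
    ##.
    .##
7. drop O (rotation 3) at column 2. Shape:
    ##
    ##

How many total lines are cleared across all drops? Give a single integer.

Answer: 0

Derivation:
Drop 1: T rot2 at col 1 lands with bottom-row=0; cleared 0 line(s) (total 0); column heights now [0 2 2 2], max=2
Drop 2: O rot0 at col 0 lands with bottom-row=2; cleared 0 line(s) (total 0); column heights now [4 4 2 2], max=4
Drop 3: J rot3 at col 0 lands with bottom-row=4; cleared 0 line(s) (total 0); column heights now [5 7 2 2], max=7
Drop 4: J rot0 at col 0 lands with bottom-row=7; cleared 0 line(s) (total 0); column heights now [9 8 8 2], max=9
Drop 5: Z rot2 at col 1 lands with bottom-row=8; cleared 0 line(s) (total 0); column heights now [9 10 10 9], max=10
Drop 6: Z rot0 at col 1 lands with bottom-row=10; cleared 0 line(s) (total 0); column heights now [9 12 12 11], max=12
Drop 7: O rot3 at col 2 lands with bottom-row=12; cleared 0 line(s) (total 0); column heights now [9 12 14 14], max=14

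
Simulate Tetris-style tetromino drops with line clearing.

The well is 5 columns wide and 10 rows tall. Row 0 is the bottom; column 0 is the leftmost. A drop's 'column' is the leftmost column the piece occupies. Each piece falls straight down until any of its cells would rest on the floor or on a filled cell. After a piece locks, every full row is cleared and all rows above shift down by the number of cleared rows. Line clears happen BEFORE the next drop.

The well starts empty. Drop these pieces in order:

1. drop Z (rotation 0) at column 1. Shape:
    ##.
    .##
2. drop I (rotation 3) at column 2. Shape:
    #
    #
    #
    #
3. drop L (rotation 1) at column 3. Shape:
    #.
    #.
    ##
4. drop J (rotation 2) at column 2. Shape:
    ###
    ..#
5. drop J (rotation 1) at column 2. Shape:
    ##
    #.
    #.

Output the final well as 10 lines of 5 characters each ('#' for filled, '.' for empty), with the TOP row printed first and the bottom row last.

Answer: ..##.
..#..
..#..
..###
..#.#
..#..
..##.
..##.
.####
..##.

Derivation:
Drop 1: Z rot0 at col 1 lands with bottom-row=0; cleared 0 line(s) (total 0); column heights now [0 2 2 1 0], max=2
Drop 2: I rot3 at col 2 lands with bottom-row=2; cleared 0 line(s) (total 0); column heights now [0 2 6 1 0], max=6
Drop 3: L rot1 at col 3 lands with bottom-row=1; cleared 0 line(s) (total 0); column heights now [0 2 6 4 2], max=6
Drop 4: J rot2 at col 2 lands with bottom-row=5; cleared 0 line(s) (total 0); column heights now [0 2 7 7 7], max=7
Drop 5: J rot1 at col 2 lands with bottom-row=7; cleared 0 line(s) (total 0); column heights now [0 2 10 10 7], max=10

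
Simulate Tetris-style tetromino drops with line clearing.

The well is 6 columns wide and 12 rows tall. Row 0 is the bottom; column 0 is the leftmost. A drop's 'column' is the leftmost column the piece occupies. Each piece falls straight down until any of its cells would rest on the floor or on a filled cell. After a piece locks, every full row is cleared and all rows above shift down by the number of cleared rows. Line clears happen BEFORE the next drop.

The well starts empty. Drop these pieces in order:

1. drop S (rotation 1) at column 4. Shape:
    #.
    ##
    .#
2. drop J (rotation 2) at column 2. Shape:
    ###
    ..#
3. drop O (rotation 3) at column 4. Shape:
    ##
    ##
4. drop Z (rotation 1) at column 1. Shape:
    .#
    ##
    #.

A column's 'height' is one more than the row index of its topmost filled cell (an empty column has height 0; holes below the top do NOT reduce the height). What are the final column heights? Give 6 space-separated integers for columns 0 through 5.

Drop 1: S rot1 at col 4 lands with bottom-row=0; cleared 0 line(s) (total 0); column heights now [0 0 0 0 3 2], max=3
Drop 2: J rot2 at col 2 lands with bottom-row=3; cleared 0 line(s) (total 0); column heights now [0 0 5 5 5 2], max=5
Drop 3: O rot3 at col 4 lands with bottom-row=5; cleared 0 line(s) (total 0); column heights now [0 0 5 5 7 7], max=7
Drop 4: Z rot1 at col 1 lands with bottom-row=4; cleared 0 line(s) (total 0); column heights now [0 6 7 5 7 7], max=7

Answer: 0 6 7 5 7 7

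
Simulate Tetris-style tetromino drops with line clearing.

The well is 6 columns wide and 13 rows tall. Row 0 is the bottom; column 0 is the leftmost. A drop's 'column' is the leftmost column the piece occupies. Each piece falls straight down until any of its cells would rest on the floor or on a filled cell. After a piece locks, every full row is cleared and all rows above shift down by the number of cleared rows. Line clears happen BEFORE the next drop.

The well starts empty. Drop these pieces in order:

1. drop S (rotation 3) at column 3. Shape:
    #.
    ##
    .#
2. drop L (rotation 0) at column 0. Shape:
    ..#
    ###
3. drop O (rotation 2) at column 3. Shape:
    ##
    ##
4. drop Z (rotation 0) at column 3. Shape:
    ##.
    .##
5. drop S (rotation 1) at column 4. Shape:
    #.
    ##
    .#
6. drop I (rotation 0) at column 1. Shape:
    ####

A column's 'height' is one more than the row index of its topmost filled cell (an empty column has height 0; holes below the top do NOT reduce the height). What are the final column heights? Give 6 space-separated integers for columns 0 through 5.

Drop 1: S rot3 at col 3 lands with bottom-row=0; cleared 0 line(s) (total 0); column heights now [0 0 0 3 2 0], max=3
Drop 2: L rot0 at col 0 lands with bottom-row=0; cleared 0 line(s) (total 0); column heights now [1 1 2 3 2 0], max=3
Drop 3: O rot2 at col 3 lands with bottom-row=3; cleared 0 line(s) (total 0); column heights now [1 1 2 5 5 0], max=5
Drop 4: Z rot0 at col 3 lands with bottom-row=5; cleared 0 line(s) (total 0); column heights now [1 1 2 7 7 6], max=7
Drop 5: S rot1 at col 4 lands with bottom-row=6; cleared 0 line(s) (total 0); column heights now [1 1 2 7 9 8], max=9
Drop 6: I rot0 at col 1 lands with bottom-row=9; cleared 0 line(s) (total 0); column heights now [1 10 10 10 10 8], max=10

Answer: 1 10 10 10 10 8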